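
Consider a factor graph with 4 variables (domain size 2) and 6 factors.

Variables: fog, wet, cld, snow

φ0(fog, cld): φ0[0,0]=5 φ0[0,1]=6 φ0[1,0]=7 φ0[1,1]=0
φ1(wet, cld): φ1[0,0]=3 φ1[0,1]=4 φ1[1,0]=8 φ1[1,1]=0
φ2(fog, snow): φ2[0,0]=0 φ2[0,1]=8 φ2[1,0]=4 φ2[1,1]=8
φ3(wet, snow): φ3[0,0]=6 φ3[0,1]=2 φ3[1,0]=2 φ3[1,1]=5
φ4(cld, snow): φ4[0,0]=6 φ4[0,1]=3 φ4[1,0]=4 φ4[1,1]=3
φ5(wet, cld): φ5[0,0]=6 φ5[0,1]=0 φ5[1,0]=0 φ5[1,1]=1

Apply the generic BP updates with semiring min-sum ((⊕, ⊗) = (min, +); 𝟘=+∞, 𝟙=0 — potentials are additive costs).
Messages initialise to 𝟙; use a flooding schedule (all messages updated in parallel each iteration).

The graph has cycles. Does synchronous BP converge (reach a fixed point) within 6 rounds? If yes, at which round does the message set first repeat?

NOT CONVERGED within 6 rounds

init: all messages = 𝟙 over 2 values
r1 m[φ0→fog] = [5, 0]
r1 m[φ0→cld] = [5, 0]
r1 m[φ1→wet] = [3, 0]
r1 m[φ1→cld] = [3, 0]
r1 m[φ2→fog] = [0, 4]
r1 m[φ2→snow] = [0, 8]
r1 m[φ3→wet] = [2, 2]
r1 m[φ3→snow] = [2, 2]
r1 m[φ4→cld] = [3, 3]
r1 m[φ4→snow] = [4, 3]
r1 m[φ5→wet] = [0, 0]
r1 m[φ5→cld] = [0, 0]
r1 m[fog→φ0] = [0, 0]
r1 m[fog→φ2] = [0, 0]
r1 m[wet→φ1] = [0, 0]
r1 m[wet→φ3] = [0, 0]
r1 m[wet→φ5] = [0, 0]
r1 m[cld→φ0] = [0, 0]
r1 m[cld→φ1] = [0, 0]
r1 m[cld→φ4] = [0, 0]
r1 m[cld→φ5] = [0, 0]
r1 m[snow→φ2] = [0, 0]
r1 m[snow→φ3] = [0, 0]
r1 m[snow→φ4] = [0, 0]
r2 m[φ0→fog] = [5, 0]
r2 m[φ0→cld] = [5, 0]
r2 m[φ1→wet] = [3, 0]
r2 m[φ1→cld] = [3, 0]
r2 m[φ2→fog] = [0, 4]
r2 m[φ2→snow] = [0, 8]
r2 m[φ3→wet] = [2, 2]
r2 m[φ3→snow] = [2, 2]
r2 m[φ4→cld] = [3, 3]
r2 m[φ4→snow] = [4, 3]
r2 m[φ5→wet] = [0, 0]
r2 m[φ5→cld] = [0, 0]
r2 m[fog→φ0] = [0, 4]
r2 m[fog→φ2] = [5, 0]
r2 m[wet→φ1] = [2, 2]
r2 m[wet→φ3] = [3, 0]
r2 m[wet→φ5] = [5, 2]
r2 m[cld→φ0] = [6, 3]
r2 m[cld→φ1] = [8, 3]
r2 m[cld→φ4] = [8, 0]
r2 m[cld→φ5] = [11, 3]
r2 m[snow→φ2] = [6, 5]
r2 m[snow→φ3] = [4, 11]
r2 m[snow→φ4] = [2, 10]
r3 m[φ0→fog] = [9, 3]
r3 m[φ0→cld] = [5, 4]
r3 m[φ1→wet] = [7, 3]
r3 m[φ1→cld] = [5, 2]
r3 m[φ2→fog] = [6, 10]
r3 m[φ2→snow] = [4, 8]
r3 m[φ3→wet] = [10, 6]
r3 m[φ3→snow] = [2, 5]
r3 m[φ4→cld] = [8, 6]
r3 m[φ4→snow] = [4, 3]
r3 m[φ5→wet] = [3, 4]
r3 m[φ5→cld] = [2, 3]
r3 m[fog→φ0] = [0, 4]
r3 m[fog→φ2] = [5, 0]
r3 m[wet→φ1] = [2, 2]
r3 m[wet→φ3] = [3, 0]
r3 m[wet→φ5] = [5, 2]
r3 m[cld→φ0] = [6, 3]
r3 m[cld→φ1] = [8, 3]
r3 m[cld→φ4] = [8, 0]
r3 m[cld→φ5] = [11, 3]
r3 m[snow→φ2] = [6, 5]
r3 m[snow→φ3] = [4, 11]
r3 m[snow→φ4] = [2, 10]
r4 m[φ0→fog] = [9, 3]
r4 m[φ0→cld] = [5, 4]
r4 m[φ1→wet] = [7, 3]
r4 m[φ1→cld] = [5, 2]
r4 m[φ2→fog] = [6, 10]
r4 m[φ2→snow] = [4, 8]
r4 m[φ3→wet] = [10, 6]
r4 m[φ3→snow] = [2, 5]
r4 m[φ4→cld] = [8, 6]
r4 m[φ4→snow] = [4, 3]
r4 m[φ5→wet] = [3, 4]
r4 m[φ5→cld] = [2, 3]
r4 m[fog→φ0] = [6, 10]
r4 m[fog→φ2] = [9, 3]
r4 m[wet→φ1] = [13, 10]
r4 m[wet→φ3] = [10, 7]
r4 m[wet→φ5] = [17, 9]
r4 m[cld→φ0] = [15, 11]
r4 m[cld→φ1] = [15, 13]
r4 m[cld→φ4] = [12, 9]
r4 m[cld→φ5] = [18, 12]
r4 m[snow→φ2] = [6, 8]
r4 m[snow→φ3] = [8, 11]
r4 m[snow→φ4] = [6, 13]
r5 m[φ0→fog] = [17, 11]
r5 m[φ0→cld] = [11, 10]
r5 m[φ1→wet] = [17, 13]
r5 m[φ1→cld] = [16, 10]
r5 m[φ2→fog] = [6, 10]
r5 m[φ2→snow] = [7, 11]
r5 m[φ3→wet] = [13, 10]
r5 m[φ3→snow] = [9, 12]
r5 m[φ4→cld] = [12, 10]
r5 m[φ4→snow] = [13, 12]
r5 m[φ5→wet] = [12, 13]
r5 m[φ5→cld] = [9, 10]
r5 m[fog→φ0] = [6, 10]
r5 m[fog→φ2] = [9, 3]
r5 m[wet→φ1] = [13, 10]
r5 m[wet→φ3] = [10, 7]
r5 m[wet→φ5] = [17, 9]
r5 m[cld→φ0] = [15, 11]
r5 m[cld→φ1] = [15, 13]
r5 m[cld→φ4] = [12, 9]
r5 m[cld→φ5] = [18, 12]
r5 m[snow→φ2] = [6, 8]
r5 m[snow→φ3] = [8, 11]
r5 m[snow→φ4] = [6, 13]
r6 m[φ0→fog] = [17, 11]
r6 m[φ0→cld] = [11, 10]
r6 m[φ1→wet] = [17, 13]
r6 m[φ1→cld] = [16, 10]
r6 m[φ2→fog] = [6, 10]
r6 m[φ2→snow] = [7, 11]
r6 m[φ3→wet] = [13, 10]
r6 m[φ3→snow] = [9, 12]
r6 m[φ4→cld] = [12, 10]
r6 m[φ4→snow] = [13, 12]
r6 m[φ5→wet] = [12, 13]
r6 m[φ5→cld] = [9, 10]
r6 m[fog→φ0] = [6, 10]
r6 m[fog→φ2] = [17, 11]
r6 m[wet→φ1] = [25, 23]
r6 m[wet→φ3] = [29, 26]
r6 m[wet→φ5] = [30, 23]
r6 m[cld→φ0] = [37, 30]
r6 m[cld→φ1] = [32, 30]
r6 m[cld→φ4] = [36, 30]
r6 m[cld→φ5] = [39, 30]
r6 m[snow→φ2] = [22, 24]
r6 m[snow→φ3] = [20, 23]
r6 m[snow→φ4] = [16, 23]
no fixed point within 6 rounds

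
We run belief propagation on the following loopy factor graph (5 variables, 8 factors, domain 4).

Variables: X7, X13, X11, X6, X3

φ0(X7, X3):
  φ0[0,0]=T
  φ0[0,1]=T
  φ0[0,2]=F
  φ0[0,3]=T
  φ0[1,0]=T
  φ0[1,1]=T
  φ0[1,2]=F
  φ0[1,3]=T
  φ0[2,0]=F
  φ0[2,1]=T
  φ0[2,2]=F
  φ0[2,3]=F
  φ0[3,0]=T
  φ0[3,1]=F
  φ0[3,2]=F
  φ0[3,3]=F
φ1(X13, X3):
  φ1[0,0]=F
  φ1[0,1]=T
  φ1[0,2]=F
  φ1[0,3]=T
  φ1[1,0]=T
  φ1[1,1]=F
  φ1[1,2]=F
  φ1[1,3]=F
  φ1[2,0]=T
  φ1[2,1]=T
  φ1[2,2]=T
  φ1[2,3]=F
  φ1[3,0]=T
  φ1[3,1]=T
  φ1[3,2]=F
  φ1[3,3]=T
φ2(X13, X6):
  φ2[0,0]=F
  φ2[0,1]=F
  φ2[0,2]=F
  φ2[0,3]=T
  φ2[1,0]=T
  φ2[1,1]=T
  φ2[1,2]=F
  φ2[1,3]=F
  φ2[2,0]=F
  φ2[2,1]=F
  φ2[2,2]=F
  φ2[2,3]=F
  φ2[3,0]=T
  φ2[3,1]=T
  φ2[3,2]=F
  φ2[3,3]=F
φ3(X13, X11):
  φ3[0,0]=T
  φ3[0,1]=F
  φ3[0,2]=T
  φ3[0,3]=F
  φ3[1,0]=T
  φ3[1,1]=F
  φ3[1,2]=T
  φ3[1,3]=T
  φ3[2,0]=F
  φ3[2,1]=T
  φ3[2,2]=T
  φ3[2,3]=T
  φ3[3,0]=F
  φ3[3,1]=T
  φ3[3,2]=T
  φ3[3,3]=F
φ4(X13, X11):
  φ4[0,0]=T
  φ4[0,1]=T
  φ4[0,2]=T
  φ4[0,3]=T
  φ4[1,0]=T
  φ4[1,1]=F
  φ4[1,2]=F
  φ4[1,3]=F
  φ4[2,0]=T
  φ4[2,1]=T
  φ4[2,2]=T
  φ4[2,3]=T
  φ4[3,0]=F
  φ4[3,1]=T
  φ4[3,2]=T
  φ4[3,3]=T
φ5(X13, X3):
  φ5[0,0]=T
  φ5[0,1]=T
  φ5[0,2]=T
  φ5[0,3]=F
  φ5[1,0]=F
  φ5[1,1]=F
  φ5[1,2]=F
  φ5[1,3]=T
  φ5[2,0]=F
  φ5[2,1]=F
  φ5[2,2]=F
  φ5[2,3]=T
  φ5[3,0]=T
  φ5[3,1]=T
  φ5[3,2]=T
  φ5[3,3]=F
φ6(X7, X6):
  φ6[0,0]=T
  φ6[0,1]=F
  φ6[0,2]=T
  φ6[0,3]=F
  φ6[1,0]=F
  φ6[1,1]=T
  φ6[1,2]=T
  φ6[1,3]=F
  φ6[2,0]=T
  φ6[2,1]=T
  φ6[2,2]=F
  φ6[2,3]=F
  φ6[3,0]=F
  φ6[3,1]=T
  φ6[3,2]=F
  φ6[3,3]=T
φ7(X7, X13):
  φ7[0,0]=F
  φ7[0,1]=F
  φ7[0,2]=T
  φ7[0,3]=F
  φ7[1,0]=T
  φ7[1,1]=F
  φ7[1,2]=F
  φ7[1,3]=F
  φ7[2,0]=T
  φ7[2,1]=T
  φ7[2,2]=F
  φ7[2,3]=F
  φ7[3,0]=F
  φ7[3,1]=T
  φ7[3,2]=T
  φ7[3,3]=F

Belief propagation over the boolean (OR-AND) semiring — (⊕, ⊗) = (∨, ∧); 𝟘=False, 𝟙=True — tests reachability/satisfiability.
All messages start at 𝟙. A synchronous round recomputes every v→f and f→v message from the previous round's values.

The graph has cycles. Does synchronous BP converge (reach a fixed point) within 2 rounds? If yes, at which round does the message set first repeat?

init: all messages = 𝟙 over 4 values
r1 m[φ0→X7] = [T, T, T, T]
r1 m[φ0→X3] = [T, T, F, T]
r1 m[φ1→X13] = [T, T, T, T]
r1 m[φ1→X3] = [T, T, T, T]
r1 m[φ2→X13] = [T, T, F, T]
r1 m[φ2→X6] = [T, T, F, T]
r1 m[φ3→X13] = [T, T, T, T]
r1 m[φ3→X11] = [T, T, T, T]
r1 m[φ4→X13] = [T, T, T, T]
r1 m[φ4→X11] = [T, T, T, T]
r1 m[φ5→X13] = [T, T, T, T]
r1 m[φ5→X3] = [T, T, T, T]
r1 m[φ6→X7] = [T, T, T, T]
r1 m[φ6→X6] = [T, T, T, T]
r1 m[φ7→X7] = [T, T, T, T]
r1 m[φ7→X13] = [T, T, T, F]
r1 m[X7→φ0] = [T, T, T, T]
r1 m[X7→φ6] = [T, T, T, T]
r1 m[X7→φ7] = [T, T, T, T]
r1 m[X13→φ1] = [T, T, T, T]
r1 m[X13→φ2] = [T, T, T, T]
r1 m[X13→φ3] = [T, T, T, T]
r1 m[X13→φ4] = [T, T, T, T]
r1 m[X13→φ5] = [T, T, T, T]
r1 m[X13→φ7] = [T, T, T, T]
r1 m[X11→φ3] = [T, T, T, T]
r1 m[X11→φ4] = [T, T, T, T]
r1 m[X6→φ2] = [T, T, T, T]
r1 m[X6→φ6] = [T, T, T, T]
r1 m[X3→φ0] = [T, T, T, T]
r1 m[X3→φ1] = [T, T, T, T]
r1 m[X3→φ5] = [T, T, T, T]
r2 m[φ0→X7] = [T, T, T, T]
r2 m[φ0→X3] = [T, T, F, T]
r2 m[φ1→X13] = [T, T, T, T]
r2 m[φ1→X3] = [T, T, T, T]
r2 m[φ2→X13] = [T, T, F, T]
r2 m[φ2→X6] = [T, T, F, T]
r2 m[φ3→X13] = [T, T, T, T]
r2 m[φ3→X11] = [T, T, T, T]
r2 m[φ4→X13] = [T, T, T, T]
r2 m[φ4→X11] = [T, T, T, T]
r2 m[φ5→X13] = [T, T, T, T]
r2 m[φ5→X3] = [T, T, T, T]
r2 m[φ6→X7] = [T, T, T, T]
r2 m[φ6→X6] = [T, T, T, T]
r2 m[φ7→X7] = [T, T, T, T]
r2 m[φ7→X13] = [T, T, T, F]
r2 m[X7→φ0] = [T, T, T, T]
r2 m[X7→φ6] = [T, T, T, T]
r2 m[X7→φ7] = [T, T, T, T]
r2 m[X13→φ1] = [T, T, F, F]
r2 m[X13→φ2] = [T, T, T, F]
r2 m[X13→φ3] = [T, T, F, F]
r2 m[X13→φ4] = [T, T, F, F]
r2 m[X13→φ5] = [T, T, F, F]
r2 m[X13→φ7] = [T, T, F, T]
r2 m[X11→φ3] = [T, T, T, T]
r2 m[X11→φ4] = [T, T, T, T]
r2 m[X6→φ2] = [T, T, T, T]
r2 m[X6→φ6] = [T, T, F, T]
r2 m[X3→φ0] = [T, T, T, T]
r2 m[X3→φ1] = [T, T, F, T]
r2 m[X3→φ5] = [T, T, F, T]
no fixed point within 2 rounds

NOT CONVERGED within 2 rounds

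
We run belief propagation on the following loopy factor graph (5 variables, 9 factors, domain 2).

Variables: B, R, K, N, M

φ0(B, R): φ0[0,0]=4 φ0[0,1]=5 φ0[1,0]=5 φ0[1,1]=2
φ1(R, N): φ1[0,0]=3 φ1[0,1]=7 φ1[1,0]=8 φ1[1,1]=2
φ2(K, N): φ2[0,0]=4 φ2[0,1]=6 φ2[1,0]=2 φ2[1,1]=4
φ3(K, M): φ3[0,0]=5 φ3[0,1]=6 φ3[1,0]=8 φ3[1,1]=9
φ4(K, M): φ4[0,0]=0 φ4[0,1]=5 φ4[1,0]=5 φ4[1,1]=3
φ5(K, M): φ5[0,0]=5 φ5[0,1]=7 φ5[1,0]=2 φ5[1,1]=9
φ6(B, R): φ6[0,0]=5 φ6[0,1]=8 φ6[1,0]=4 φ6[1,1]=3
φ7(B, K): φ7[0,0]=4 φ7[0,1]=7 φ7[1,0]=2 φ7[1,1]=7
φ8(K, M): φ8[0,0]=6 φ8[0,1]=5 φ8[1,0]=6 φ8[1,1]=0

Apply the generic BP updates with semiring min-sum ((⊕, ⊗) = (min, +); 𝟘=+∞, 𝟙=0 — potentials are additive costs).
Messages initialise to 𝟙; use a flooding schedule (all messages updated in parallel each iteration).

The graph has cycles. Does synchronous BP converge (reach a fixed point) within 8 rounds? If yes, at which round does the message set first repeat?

init: all messages = 𝟙 over 2 values
r1 m[φ0→B] = [4, 2]
r1 m[φ0→R] = [4, 2]
r1 m[φ1→R] = [3, 2]
r1 m[φ1→N] = [3, 2]
r1 m[φ2→K] = [4, 2]
r1 m[φ2→N] = [2, 4]
r1 m[φ3→K] = [5, 8]
r1 m[φ3→M] = [5, 6]
r1 m[φ4→K] = [0, 3]
r1 m[φ4→M] = [0, 3]
r1 m[φ5→K] = [5, 2]
r1 m[φ5→M] = [2, 7]
r1 m[φ6→B] = [5, 3]
r1 m[φ6→R] = [4, 3]
r1 m[φ7→B] = [4, 2]
r1 m[φ7→K] = [2, 7]
r1 m[φ8→K] = [5, 0]
r1 m[φ8→M] = [6, 0]
r1 m[B→φ0] = [0, 0]
r1 m[B→φ6] = [0, 0]
r1 m[B→φ7] = [0, 0]
r1 m[R→φ0] = [0, 0]
r1 m[R→φ1] = [0, 0]
r1 m[R→φ6] = [0, 0]
r1 m[K→φ2] = [0, 0]
r1 m[K→φ3] = [0, 0]
r1 m[K→φ4] = [0, 0]
r1 m[K→φ5] = [0, 0]
r1 m[K→φ7] = [0, 0]
r1 m[K→φ8] = [0, 0]
r1 m[N→φ1] = [0, 0]
r1 m[N→φ2] = [0, 0]
r1 m[M→φ3] = [0, 0]
r1 m[M→φ4] = [0, 0]
r1 m[M→φ5] = [0, 0]
r1 m[M→φ8] = [0, 0]
r2 m[φ0→B] = [4, 2]
r2 m[φ0→R] = [4, 2]
r2 m[φ1→R] = [3, 2]
r2 m[φ1→N] = [3, 2]
r2 m[φ2→K] = [4, 2]
r2 m[φ2→N] = [2, 4]
r2 m[φ3→K] = [5, 8]
r2 m[φ3→M] = [5, 6]
r2 m[φ4→K] = [0, 3]
r2 m[φ4→M] = [0, 3]
r2 m[φ5→K] = [5, 2]
r2 m[φ5→M] = [2, 7]
r2 m[φ6→B] = [5, 3]
r2 m[φ6→R] = [4, 3]
r2 m[φ7→B] = [4, 2]
r2 m[φ7→K] = [2, 7]
r2 m[φ8→K] = [5, 0]
r2 m[φ8→M] = [6, 0]
r2 m[B→φ0] = [9, 5]
r2 m[B→φ6] = [8, 4]
r2 m[B→φ7] = [9, 5]
r2 m[R→φ0] = [7, 5]
r2 m[R→φ1] = [8, 5]
r2 m[R→φ6] = [7, 4]
r2 m[K→φ2] = [17, 20]
r2 m[K→φ3] = [16, 14]
r2 m[K→φ4] = [21, 19]
r2 m[K→φ5] = [16, 20]
r2 m[K→φ7] = [19, 15]
r2 m[K→φ8] = [16, 22]
r2 m[N→φ1] = [2, 4]
r2 m[N→φ2] = [3, 2]
r2 m[M→φ3] = [8, 10]
r2 m[M→φ4] = [13, 13]
r2 m[M→φ5] = [11, 9]
r2 m[M→φ8] = [7, 16]
r3 m[φ0→B] = [10, 7]
r3 m[φ0→R] = [10, 7]
r3 m[φ1→R] = [5, 6]
r3 m[φ1→N] = [11, 7]
r3 m[φ2→K] = [7, 5]
r3 m[φ2→N] = [21, 23]
r3 m[φ3→K] = [13, 16]
r3 m[φ3→M] = [21, 22]
r3 m[φ4→K] = [13, 16]
r3 m[φ4→M] = [21, 22]
r3 m[φ5→K] = [16, 13]
r3 m[φ5→M] = [21, 23]
r3 m[φ6→B] = [12, 7]
r3 m[φ6→R] = [8, 7]
r3 m[φ7→B] = [22, 21]
r3 m[φ7→K] = [7, 12]
r3 m[φ8→K] = [13, 13]
r3 m[φ8→M] = [22, 21]
r3 m[B→φ0] = [9, 5]
r3 m[B→φ6] = [8, 4]
r3 m[B→φ7] = [9, 5]
r3 m[R→φ0] = [7, 5]
r3 m[R→φ1] = [8, 5]
r3 m[R→φ6] = [7, 4]
r3 m[K→φ2] = [17, 20]
r3 m[K→φ3] = [16, 14]
r3 m[K→φ4] = [21, 19]
r3 m[K→φ5] = [16, 20]
r3 m[K→φ7] = [19, 15]
r3 m[K→φ8] = [16, 22]
r3 m[N→φ1] = [2, 4]
r3 m[N→φ2] = [3, 2]
r3 m[M→φ3] = [8, 10]
r3 m[M→φ4] = [13, 13]
r3 m[M→φ5] = [11, 9]
r3 m[M→φ8] = [7, 16]
r4 m[φ0→B] = [10, 7]
r4 m[φ0→R] = [10, 7]
r4 m[φ1→R] = [5, 6]
r4 m[φ1→N] = [11, 7]
r4 m[φ2→K] = [7, 5]
r4 m[φ2→N] = [21, 23]
r4 m[φ3→K] = [13, 16]
r4 m[φ3→M] = [21, 22]
r4 m[φ4→K] = [13, 16]
r4 m[φ4→M] = [21, 22]
r4 m[φ5→K] = [16, 13]
r4 m[φ5→M] = [21, 23]
r4 m[φ6→B] = [12, 7]
r4 m[φ6→R] = [8, 7]
r4 m[φ7→B] = [22, 21]
r4 m[φ7→K] = [7, 12]
r4 m[φ8→K] = [13, 13]
r4 m[φ8→M] = [22, 21]
r4 m[B→φ0] = [34, 28]
r4 m[B→φ6] = [32, 28]
r4 m[B→φ7] = [22, 14]
r4 m[R→φ0] = [13, 13]
r4 m[R→φ1] = [18, 14]
r4 m[R→φ6] = [15, 13]
r4 m[K→φ2] = [62, 70]
r4 m[K→φ3] = [56, 59]
r4 m[K→φ4] = [56, 59]
r4 m[K→φ5] = [53, 62]
r4 m[K→φ7] = [62, 63]
r4 m[K→φ8] = [56, 62]
r4 m[N→φ1] = [21, 23]
r4 m[N→φ2] = [11, 7]
r4 m[M→φ3] = [64, 66]
r4 m[M→φ4] = [64, 66]
r4 m[M→φ5] = [64, 65]
r4 m[M→φ8] = [63, 67]
r5 m[φ0→B] = [17, 15]
r5 m[φ0→R] = [33, 30]
r5 m[φ1→R] = [24, 25]
r5 m[φ1→N] = [21, 16]
r5 m[φ2→K] = [13, 11]
r5 m[φ2→N] = [66, 68]
r5 m[φ3→K] = [69, 72]
r5 m[φ3→M] = [61, 62]
r5 m[φ4→K] = [64, 69]
r5 m[φ4→M] = [56, 61]
r5 m[φ5→K] = [69, 66]
r5 m[φ5→M] = [58, 60]
r5 m[φ6→B] = [20, 16]
r5 m[φ6→R] = [32, 31]
r5 m[φ7→B] = [66, 64]
r5 m[φ7→K] = [16, 21]
r5 m[φ8→K] = [69, 67]
r5 m[φ8→M] = [62, 61]
r5 m[B→φ0] = [34, 28]
r5 m[B→φ6] = [32, 28]
r5 m[B→φ7] = [22, 14]
r5 m[R→φ0] = [13, 13]
r5 m[R→φ1] = [18, 14]
r5 m[R→φ6] = [15, 13]
r5 m[K→φ2] = [62, 70]
r5 m[K→φ3] = [56, 59]
r5 m[K→φ4] = [56, 59]
r5 m[K→φ5] = [53, 62]
r5 m[K→φ7] = [62, 63]
r5 m[K→φ8] = [56, 62]
r5 m[N→φ1] = [21, 23]
r5 m[N→φ2] = [11, 7]
r5 m[M→φ3] = [64, 66]
r5 m[M→φ4] = [64, 66]
r5 m[M→φ5] = [64, 65]
r5 m[M→φ8] = [63, 67]
r6 m[φ0→B] = [17, 15]
r6 m[φ0→R] = [33, 30]
r6 m[φ1→R] = [24, 25]
r6 m[φ1→N] = [21, 16]
r6 m[φ2→K] = [13, 11]
r6 m[φ2→N] = [66, 68]
r6 m[φ3→K] = [69, 72]
r6 m[φ3→M] = [61, 62]
r6 m[φ4→K] = [64, 69]
r6 m[φ4→M] = [56, 61]
r6 m[φ5→K] = [69, 66]
r6 m[φ5→M] = [58, 60]
r6 m[φ6→B] = [20, 16]
r6 m[φ6→R] = [32, 31]
r6 m[φ7→B] = [66, 64]
r6 m[φ7→K] = [16, 21]
r6 m[φ8→K] = [69, 67]
r6 m[φ8→M] = [62, 61]
r6 m[B→φ0] = [86, 80]
r6 m[B→φ6] = [83, 79]
r6 m[B→φ7] = [37, 31]
r6 m[R→φ0] = [56, 56]
r6 m[R→φ1] = [65, 61]
r6 m[R→φ6] = [57, 55]
r6 m[K→φ2] = [287, 295]
r6 m[K→φ3] = [231, 234]
r6 m[K→φ4] = [236, 237]
r6 m[K→φ5] = [231, 240]
r6 m[K→φ7] = [284, 285]
r6 m[K→φ8] = [231, 239]
r6 m[N→φ1] = [66, 68]
r6 m[N→φ2] = [21, 16]
r6 m[M→φ3] = [176, 182]
r6 m[M→φ4] = [181, 183]
r6 m[M→φ5] = [179, 184]
r6 m[M→φ8] = [175, 183]
r7 m[φ0→B] = [60, 58]
r7 m[φ0→R] = [85, 82]
r7 m[φ1→R] = [69, 70]
r7 m[φ1→N] = [68, 63]
r7 m[φ2→K] = [22, 20]
r7 m[φ2→N] = [291, 293]
r7 m[φ3→K] = [181, 184]
r7 m[φ3→M] = [236, 237]
r7 m[φ4→K] = [181, 186]
r7 m[φ4→M] = [236, 240]
r7 m[φ5→K] = [184, 181]
r7 m[φ5→M] = [236, 238]
r7 m[φ6→B] = [62, 58]
r7 m[φ6→R] = [83, 82]
r7 m[φ7→B] = [288, 286]
r7 m[φ7→K] = [33, 38]
r7 m[φ8→K] = [181, 181]
r7 m[φ8→M] = [237, 236]
r7 m[B→φ0] = [86, 80]
r7 m[B→φ6] = [83, 79]
r7 m[B→φ7] = [37, 31]
r7 m[R→φ0] = [56, 56]
r7 m[R→φ1] = [65, 61]
r7 m[R→φ6] = [57, 55]
r7 m[K→φ2] = [287, 295]
r7 m[K→φ3] = [231, 234]
r7 m[K→φ4] = [236, 237]
r7 m[K→φ5] = [231, 240]
r7 m[K→φ7] = [284, 285]
r7 m[K→φ8] = [231, 239]
r7 m[N→φ1] = [66, 68]
r7 m[N→φ2] = [21, 16]
r7 m[M→φ3] = [176, 182]
r7 m[M→φ4] = [181, 183]
r7 m[M→φ5] = [179, 184]
r7 m[M→φ8] = [175, 183]
r8 m[φ0→B] = [60, 58]
r8 m[φ0→R] = [85, 82]
r8 m[φ1→R] = [69, 70]
r8 m[φ1→N] = [68, 63]
r8 m[φ2→K] = [22, 20]
r8 m[φ2→N] = [291, 293]
r8 m[φ3→K] = [181, 184]
r8 m[φ3→M] = [236, 237]
r8 m[φ4→K] = [181, 186]
r8 m[φ4→M] = [236, 240]
r8 m[φ5→K] = [184, 181]
r8 m[φ5→M] = [236, 238]
r8 m[φ6→B] = [62, 58]
r8 m[φ6→R] = [83, 82]
r8 m[φ7→B] = [288, 286]
r8 m[φ7→K] = [33, 38]
r8 m[φ8→K] = [181, 181]
r8 m[φ8→M] = [237, 236]
r8 m[B→φ0] = [350, 344]
r8 m[B→φ6] = [348, 344]
r8 m[B→φ7] = [122, 116]
r8 m[R→φ0] = [152, 152]
r8 m[R→φ1] = [168, 164]
r8 m[R→φ6] = [154, 152]
r8 m[K→φ2] = [760, 770]
r8 m[K→φ3] = [601, 606]
r8 m[K→φ4] = [601, 604]
r8 m[K→φ5] = [598, 609]
r8 m[K→φ7] = [749, 752]
r8 m[K→φ8] = [601, 609]
r8 m[N→φ1] = [291, 293]
r8 m[N→φ2] = [68, 63]
r8 m[M→φ3] = [709, 714]
r8 m[M→φ4] = [709, 711]
r8 m[M→φ5] = [709, 713]
r8 m[M→φ8] = [708, 715]
no fixed point within 8 rounds

NOT CONVERGED within 8 rounds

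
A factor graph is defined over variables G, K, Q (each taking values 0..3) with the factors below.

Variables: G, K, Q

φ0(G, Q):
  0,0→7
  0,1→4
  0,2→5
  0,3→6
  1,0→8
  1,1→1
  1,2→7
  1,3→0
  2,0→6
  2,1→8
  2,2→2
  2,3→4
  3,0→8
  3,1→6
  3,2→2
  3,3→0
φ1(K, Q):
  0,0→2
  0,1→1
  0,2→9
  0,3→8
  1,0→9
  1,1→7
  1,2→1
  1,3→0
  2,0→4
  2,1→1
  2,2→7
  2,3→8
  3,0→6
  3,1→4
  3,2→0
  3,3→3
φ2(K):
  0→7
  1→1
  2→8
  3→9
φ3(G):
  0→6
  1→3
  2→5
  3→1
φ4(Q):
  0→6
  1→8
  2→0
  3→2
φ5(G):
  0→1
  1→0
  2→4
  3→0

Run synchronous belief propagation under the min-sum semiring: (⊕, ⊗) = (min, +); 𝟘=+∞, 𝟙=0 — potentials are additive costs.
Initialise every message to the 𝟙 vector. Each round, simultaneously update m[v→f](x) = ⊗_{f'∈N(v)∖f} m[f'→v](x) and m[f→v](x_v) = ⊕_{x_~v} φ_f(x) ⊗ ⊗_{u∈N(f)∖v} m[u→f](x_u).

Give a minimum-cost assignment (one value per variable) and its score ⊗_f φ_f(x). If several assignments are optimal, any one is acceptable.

init: all messages = 𝟙 over 4 values
r1 m[φ0→G] = [4, 0, 2, 0]
r1 m[φ0→Q] = [6, 1, 2, 0]
r1 m[φ1→K] = [1, 0, 1, 0]
r1 m[φ1→Q] = [2, 1, 0, 0]
r1 m[φ2→K] = [7, 1, 8, 9]
r1 m[φ3→G] = [6, 3, 5, 1]
r1 m[φ4→Q] = [6, 8, 0, 2]
r1 m[φ5→G] = [1, 0, 4, 0]
r1 m[G→φ0] = [0, 0, 0, 0]
r1 m[G→φ3] = [0, 0, 0, 0]
r1 m[G→φ5] = [0, 0, 0, 0]
r1 m[K→φ1] = [0, 0, 0, 0]
r1 m[K→φ2] = [0, 0, 0, 0]
r1 m[Q→φ0] = [0, 0, 0, 0]
r1 m[Q→φ1] = [0, 0, 0, 0]
r1 m[Q→φ4] = [0, 0, 0, 0]
r2 m[φ0→G] = [4, 0, 2, 0]
r2 m[φ0→Q] = [6, 1, 2, 0]
r2 m[φ1→K] = [1, 0, 1, 0]
r2 m[φ1→Q] = [2, 1, 0, 0]
r2 m[φ2→K] = [7, 1, 8, 9]
r2 m[φ3→G] = [6, 3, 5, 1]
r2 m[φ4→Q] = [6, 8, 0, 2]
r2 m[φ5→G] = [1, 0, 4, 0]
r2 m[G→φ0] = [7, 3, 9, 1]
r2 m[G→φ3] = [5, 0, 6, 0]
r2 m[G→φ5] = [10, 3, 7, 1]
r2 m[K→φ1] = [7, 1, 8, 9]
r2 m[K→φ2] = [1, 0, 1, 0]
r2 m[Q→φ0] = [8, 9, 0, 2]
r2 m[Q→φ1] = [12, 9, 2, 2]
r2 m[Q→φ4] = [8, 2, 2, 0]
r3 m[φ0→G] = [5, 2, 2, 2]
r3 m[φ0→Q] = [9, 4, 3, 1]
r3 m[φ1→K] = [10, 2, 9, 2]
r3 m[φ1→Q] = [9, 8, 2, 1]
r3 m[φ2→K] = [7, 1, 8, 9]
r3 m[φ3→G] = [6, 3, 5, 1]
r3 m[φ4→Q] = [6, 8, 0, 2]
r3 m[φ5→G] = [1, 0, 4, 0]
r3 m[G→φ0] = [7, 3, 9, 1]
r3 m[G→φ3] = [5, 0, 6, 0]
r3 m[G→φ5] = [10, 3, 7, 1]
r3 m[K→φ1] = [7, 1, 8, 9]
r3 m[K→φ2] = [1, 0, 1, 0]
r3 m[Q→φ0] = [8, 9, 0, 2]
r3 m[Q→φ1] = [12, 9, 2, 2]
r3 m[Q→φ4] = [8, 2, 2, 0]
r4 m[φ0→G] = [5, 2, 2, 2]
r4 m[φ0→Q] = [9, 4, 3, 1]
r4 m[φ1→K] = [10, 2, 9, 2]
r4 m[φ1→Q] = [9, 8, 2, 1]
r4 m[φ2→K] = [7, 1, 8, 9]
r4 m[φ3→G] = [6, 3, 5, 1]
r4 m[φ4→Q] = [6, 8, 0, 2]
r4 m[φ5→G] = [1, 0, 4, 0]
r4 m[G→φ0] = [7, 3, 9, 1]
r4 m[G→φ3] = [6, 2, 6, 2]
r4 m[G→φ5] = [11, 5, 7, 3]
r4 m[K→φ1] = [7, 1, 8, 9]
r4 m[K→φ2] = [10, 2, 9, 2]
r4 m[Q→φ0] = [15, 16, 2, 3]
r4 m[Q→φ1] = [15, 12, 3, 3]
r4 m[Q→φ4] = [18, 12, 5, 2]
r5 m[φ0→G] = [7, 3, 4, 3]
r5 m[φ0→Q] = [9, 4, 3, 1]
r5 m[φ1→K] = [11, 3, 10, 3]
r5 m[φ1→Q] = [9, 8, 2, 1]
r5 m[φ2→K] = [7, 1, 8, 9]
r5 m[φ3→G] = [6, 3, 5, 1]
r5 m[φ4→Q] = [6, 8, 0, 2]
r5 m[φ5→G] = [1, 0, 4, 0]
r5 m[G→φ0] = [7, 3, 9, 1]
r5 m[G→φ3] = [6, 2, 6, 2]
r5 m[G→φ5] = [11, 5, 7, 3]
r5 m[K→φ1] = [7, 1, 8, 9]
r5 m[K→φ2] = [10, 2, 9, 2]
r5 m[Q→φ0] = [15, 16, 2, 3]
r5 m[Q→φ1] = [15, 12, 3, 3]
r5 m[Q→φ4] = [18, 12, 5, 2]
r6 m[φ0→G] = [7, 3, 4, 3]
r6 m[φ0→Q] = [9, 4, 3, 1]
r6 m[φ1→K] = [11, 3, 10, 3]
r6 m[φ1→Q] = [9, 8, 2, 1]
r6 m[φ2→K] = [7, 1, 8, 9]
r6 m[φ3→G] = [6, 3, 5, 1]
r6 m[φ4→Q] = [6, 8, 0, 2]
r6 m[φ5→G] = [1, 0, 4, 0]
r6 m[G→φ0] = [7, 3, 9, 1]
r6 m[G→φ3] = [8, 3, 8, 3]
r6 m[G→φ5] = [13, 6, 9, 4]
r6 m[K→φ1] = [7, 1, 8, 9]
r6 m[K→φ2] = [11, 3, 10, 3]
r6 m[Q→φ0] = [15, 16, 2, 3]
r6 m[Q→φ1] = [15, 12, 3, 3]
r6 m[Q→φ4] = [18, 12, 5, 2]
r7 m[φ0→G] = [7, 3, 4, 3]
r7 m[φ0→Q] = [9, 4, 3, 1]
r7 m[φ1→K] = [11, 3, 10, 3]
r7 m[φ1→Q] = [9, 8, 2, 1]
r7 m[φ2→K] = [7, 1, 8, 9]
r7 m[φ3→G] = [6, 3, 5, 1]
r7 m[φ4→Q] = [6, 8, 0, 2]
r7 m[φ5→G] = [1, 0, 4, 0]
r7 m[G→φ0] = [7, 3, 9, 1]
r7 m[G→φ3] = [8, 3, 8, 3]
r7 m[G→φ5] = [13, 6, 9, 4]
r7 m[K→φ1] = [7, 1, 8, 9]
r7 m[K→φ2] = [11, 3, 10, 3]
r7 m[Q→φ0] = [15, 16, 2, 3]
r7 m[Q→φ1] = [15, 12, 3, 3]
r7 m[Q→φ4] = [18, 12, 5, 2]
fixed point reached at round 7
traceback from G: (G=3, K=1, Q=3), score=4

assignment: (G=3, K=1, Q=3); score = 4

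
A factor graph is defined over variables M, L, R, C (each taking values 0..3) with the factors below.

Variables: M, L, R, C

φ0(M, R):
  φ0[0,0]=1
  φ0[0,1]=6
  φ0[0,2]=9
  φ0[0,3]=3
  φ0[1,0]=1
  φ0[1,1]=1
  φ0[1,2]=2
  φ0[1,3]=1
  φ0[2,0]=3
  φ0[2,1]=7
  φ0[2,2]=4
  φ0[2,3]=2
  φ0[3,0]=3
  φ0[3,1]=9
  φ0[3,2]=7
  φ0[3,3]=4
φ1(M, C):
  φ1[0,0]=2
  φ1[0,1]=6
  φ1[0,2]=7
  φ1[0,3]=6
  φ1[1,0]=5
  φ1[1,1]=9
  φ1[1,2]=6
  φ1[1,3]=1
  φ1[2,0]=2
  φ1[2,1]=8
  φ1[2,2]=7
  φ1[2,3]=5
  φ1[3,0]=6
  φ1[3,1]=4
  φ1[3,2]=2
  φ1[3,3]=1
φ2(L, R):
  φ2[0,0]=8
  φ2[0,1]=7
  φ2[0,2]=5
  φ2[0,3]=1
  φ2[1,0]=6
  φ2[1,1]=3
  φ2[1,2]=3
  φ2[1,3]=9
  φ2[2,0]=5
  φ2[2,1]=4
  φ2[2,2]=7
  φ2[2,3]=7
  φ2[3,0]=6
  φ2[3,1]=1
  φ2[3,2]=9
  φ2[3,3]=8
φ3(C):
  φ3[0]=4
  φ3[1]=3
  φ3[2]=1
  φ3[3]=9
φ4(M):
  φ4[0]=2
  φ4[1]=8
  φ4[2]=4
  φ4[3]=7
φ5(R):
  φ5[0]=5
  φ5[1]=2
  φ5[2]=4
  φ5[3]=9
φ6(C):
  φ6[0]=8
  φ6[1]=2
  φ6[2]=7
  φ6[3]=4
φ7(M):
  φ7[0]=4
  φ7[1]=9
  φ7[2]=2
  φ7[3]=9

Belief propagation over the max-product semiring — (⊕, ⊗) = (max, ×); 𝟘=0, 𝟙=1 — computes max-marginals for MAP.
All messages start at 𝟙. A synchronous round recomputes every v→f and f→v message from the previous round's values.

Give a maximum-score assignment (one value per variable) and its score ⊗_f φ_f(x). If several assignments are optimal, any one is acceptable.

assignment: (M=3, L=1, R=3, C=0); score = 3919104

init: all messages = 𝟙 over 4 values
r1 m[φ0→M] = [9, 2, 7, 9]
r1 m[φ0→R] = [3, 9, 9, 4]
r1 m[φ1→M] = [7, 9, 8, 6]
r1 m[φ1→C] = [6, 9, 7, 6]
r1 m[φ2→L] = [8, 9, 7, 9]
r1 m[φ2→R] = [8, 7, 9, 9]
r1 m[φ3→C] = [4, 3, 1, 9]
r1 m[φ4→M] = [2, 8, 4, 7]
r1 m[φ5→R] = [5, 2, 4, 9]
r1 m[φ6→C] = [8, 2, 7, 4]
r1 m[φ7→M] = [4, 9, 2, 9]
r1 m[M→φ0] = [1, 1, 1, 1]
r1 m[M→φ1] = [1, 1, 1, 1]
r1 m[M→φ4] = [1, 1, 1, 1]
r1 m[M→φ7] = [1, 1, 1, 1]
r1 m[L→φ2] = [1, 1, 1, 1]
r1 m[R→φ0] = [1, 1, 1, 1]
r1 m[R→φ2] = [1, 1, 1, 1]
r1 m[R→φ5] = [1, 1, 1, 1]
r1 m[C→φ1] = [1, 1, 1, 1]
r1 m[C→φ3] = [1, 1, 1, 1]
r1 m[C→φ6] = [1, 1, 1, 1]
r2 m[φ0→M] = [9, 2, 7, 9]
r2 m[φ0→R] = [3, 9, 9, 4]
r2 m[φ1→M] = [7, 9, 8, 6]
r2 m[φ1→C] = [6, 9, 7, 6]
r2 m[φ2→L] = [8, 9, 7, 9]
r2 m[φ2→R] = [8, 7, 9, 9]
r2 m[φ3→C] = [4, 3, 1, 9]
r2 m[φ4→M] = [2, 8, 4, 7]
r2 m[φ5→R] = [5, 2, 4, 9]
r2 m[φ6→C] = [8, 2, 7, 4]
r2 m[φ7→M] = [4, 9, 2, 9]
r2 m[M→φ0] = [56, 648, 64, 378]
r2 m[M→φ1] = [72, 144, 56, 567]
r2 m[M→φ4] = [252, 162, 112, 486]
r2 m[M→φ7] = [126, 144, 224, 378]
r2 m[L→φ2] = [1, 1, 1, 1]
r2 m[R→φ0] = [40, 14, 36, 81]
r2 m[R→φ2] = [15, 18, 36, 36]
r2 m[R→φ5] = [24, 63, 81, 36]
r2 m[C→φ1] = [32, 6, 7, 36]
r2 m[C→φ3] = [48, 18, 49, 24]
r2 m[C→φ6] = [24, 27, 7, 54]
r3 m[φ0→M] = [324, 81, 162, 324]
r3 m[φ0→R] = [1134, 3402, 2646, 1512]
r3 m[φ1→M] = [216, 160, 180, 192]
r3 m[φ1→C] = [3402, 2268, 1134, 567]
r3 m[φ2→L] = [180, 324, 252, 324]
r3 m[φ2→R] = [8, 7, 9, 9]
r3 m[φ3→C] = [4, 3, 1, 9]
r3 m[φ4→M] = [2, 8, 4, 7]
r3 m[φ5→R] = [5, 2, 4, 9]
r3 m[φ6→C] = [8, 2, 7, 4]
r3 m[φ7→M] = [4, 9, 2, 9]
r3 m[M→φ0] = [56, 648, 64, 378]
r3 m[M→φ1] = [72, 144, 56, 567]
r3 m[M→φ4] = [252, 162, 112, 486]
r3 m[M→φ7] = [126, 144, 224, 378]
r3 m[L→φ2] = [1, 1, 1, 1]
r3 m[R→φ0] = [40, 14, 36, 81]
r3 m[R→φ2] = [15, 18, 36, 36]
r3 m[R→φ5] = [24, 63, 81, 36]
r3 m[C→φ1] = [32, 6, 7, 36]
r3 m[C→φ3] = [48, 18, 49, 24]
r3 m[C→φ6] = [24, 27, 7, 54]
r4 m[φ0→M] = [324, 81, 162, 324]
r4 m[φ0→R] = [1134, 3402, 2646, 1512]
r4 m[φ1→M] = [216, 160, 180, 192]
r4 m[φ1→C] = [3402, 2268, 1134, 567]
r4 m[φ2→L] = [180, 324, 252, 324]
r4 m[φ2→R] = [8, 7, 9, 9]
r4 m[φ3→C] = [4, 3, 1, 9]
r4 m[φ4→M] = [2, 8, 4, 7]
r4 m[φ5→R] = [5, 2, 4, 9]
r4 m[φ6→C] = [8, 2, 7, 4]
r4 m[φ7→M] = [4, 9, 2, 9]
r4 m[M→φ0] = [1728, 11520, 1440, 12096]
r4 m[M→φ1] = [2592, 5832, 1296, 20412]
r4 m[M→φ4] = [279936, 116640, 58320, 559872]
r4 m[M→φ7] = [139968, 103680, 116640, 435456]
r4 m[L→φ2] = [1, 1, 1, 1]
r4 m[R→φ0] = [40, 14, 36, 81]
r4 m[R→φ2] = [5670, 6804, 10584, 13608]
r4 m[R→φ5] = [9072, 23814, 23814, 13608]
r4 m[C→φ1] = [32, 6, 7, 36]
r4 m[C→φ3] = [27216, 4536, 7938, 2268]
r4 m[C→φ6] = [13608, 6804, 1134, 5103]
r5 m[φ0→M] = [324, 81, 162, 324]
r5 m[φ0→R] = [36288, 108864, 84672, 48384]
r5 m[φ1→M] = [216, 160, 180, 192]
r5 m[φ1→C] = [122472, 81648, 40824, 20412]
r5 m[φ2→L] = [52920, 122472, 95256, 108864]
r5 m[φ2→R] = [8, 7, 9, 9]
r5 m[φ3→C] = [4, 3, 1, 9]
r5 m[φ4→M] = [2, 8, 4, 7]
r5 m[φ5→R] = [5, 2, 4, 9]
r5 m[φ6→C] = [8, 2, 7, 4]
r5 m[φ7→M] = [4, 9, 2, 9]
r5 m[M→φ0] = [1728, 11520, 1440, 12096]
r5 m[M→φ1] = [2592, 5832, 1296, 20412]
r5 m[M→φ4] = [279936, 116640, 58320, 559872]
r5 m[M→φ7] = [139968, 103680, 116640, 435456]
r5 m[L→φ2] = [1, 1, 1, 1]
r5 m[R→φ0] = [40, 14, 36, 81]
r5 m[R→φ2] = [5670, 6804, 10584, 13608]
r5 m[R→φ5] = [9072, 23814, 23814, 13608]
r5 m[C→φ1] = [32, 6, 7, 36]
r5 m[C→φ3] = [27216, 4536, 7938, 2268]
r5 m[C→φ6] = [13608, 6804, 1134, 5103]
r6 m[φ0→M] = [324, 81, 162, 324]
r6 m[φ0→R] = [36288, 108864, 84672, 48384]
r6 m[φ1→M] = [216, 160, 180, 192]
r6 m[φ1→C] = [122472, 81648, 40824, 20412]
r6 m[φ2→L] = [52920, 122472, 95256, 108864]
r6 m[φ2→R] = [8, 7, 9, 9]
r6 m[φ3→C] = [4, 3, 1, 9]
r6 m[φ4→M] = [2, 8, 4, 7]
r6 m[φ5→R] = [5, 2, 4, 9]
r6 m[φ6→C] = [8, 2, 7, 4]
r6 m[φ7→M] = [4, 9, 2, 9]
r6 m[M→φ0] = [1728, 11520, 1440, 12096]
r6 m[M→φ1] = [2592, 5832, 1296, 20412]
r6 m[M→φ4] = [279936, 116640, 58320, 559872]
r6 m[M→φ7] = [139968, 103680, 116640, 435456]
r6 m[L→φ2] = [1, 1, 1, 1]
r6 m[R→φ0] = [40, 14, 36, 81]
r6 m[R→φ2] = [181440, 217728, 338688, 435456]
r6 m[R→φ5] = [290304, 762048, 762048, 435456]
r6 m[C→φ1] = [32, 6, 7, 36]
r6 m[C→φ3] = [979776, 163296, 285768, 81648]
r6 m[C→φ6] = [489888, 244944, 40824, 183708]
r7 m[φ0→M] = [324, 81, 162, 324]
r7 m[φ0→R] = [36288, 108864, 84672, 48384]
r7 m[φ1→M] = [216, 160, 180, 192]
r7 m[φ1→C] = [122472, 81648, 40824, 20412]
r7 m[φ2→L] = [1693440, 3919104, 3048192, 3483648]
r7 m[φ2→R] = [8, 7, 9, 9]
r7 m[φ3→C] = [4, 3, 1, 9]
r7 m[φ4→M] = [2, 8, 4, 7]
r7 m[φ5→R] = [5, 2, 4, 9]
r7 m[φ6→C] = [8, 2, 7, 4]
r7 m[φ7→M] = [4, 9, 2, 9]
r7 m[M→φ0] = [1728, 11520, 1440, 12096]
r7 m[M→φ1] = [2592, 5832, 1296, 20412]
r7 m[M→φ4] = [279936, 116640, 58320, 559872]
r7 m[M→φ7] = [139968, 103680, 116640, 435456]
r7 m[L→φ2] = [1, 1, 1, 1]
r7 m[R→φ0] = [40, 14, 36, 81]
r7 m[R→φ2] = [181440, 217728, 338688, 435456]
r7 m[R→φ5] = [290304, 762048, 762048, 435456]
r7 m[C→φ1] = [32, 6, 7, 36]
r7 m[C→φ3] = [979776, 163296, 285768, 81648]
r7 m[C→φ6] = [489888, 244944, 40824, 183708]
r8 m[φ0→M] = [324, 81, 162, 324]
r8 m[φ0→R] = [36288, 108864, 84672, 48384]
r8 m[φ1→M] = [216, 160, 180, 192]
r8 m[φ1→C] = [122472, 81648, 40824, 20412]
r8 m[φ2→L] = [1693440, 3919104, 3048192, 3483648]
r8 m[φ2→R] = [8, 7, 9, 9]
r8 m[φ3→C] = [4, 3, 1, 9]
r8 m[φ4→M] = [2, 8, 4, 7]
r8 m[φ5→R] = [5, 2, 4, 9]
r8 m[φ6→C] = [8, 2, 7, 4]
r8 m[φ7→M] = [4, 9, 2, 9]
r8 m[M→φ0] = [1728, 11520, 1440, 12096]
r8 m[M→φ1] = [2592, 5832, 1296, 20412]
r8 m[M→φ4] = [279936, 116640, 58320, 559872]
r8 m[M→φ7] = [139968, 103680, 116640, 435456]
r8 m[L→φ2] = [1, 1, 1, 1]
r8 m[R→φ0] = [40, 14, 36, 81]
r8 m[R→φ2] = [181440, 217728, 338688, 435456]
r8 m[R→φ5] = [290304, 762048, 762048, 435456]
r8 m[C→φ1] = [32, 6, 7, 36]
r8 m[C→φ3] = [979776, 163296, 285768, 81648]
r8 m[C→φ6] = [489888, 244944, 40824, 183708]
fixed point reached at round 8
traceback from M: (M=3, L=1, R=3, C=0), score=3919104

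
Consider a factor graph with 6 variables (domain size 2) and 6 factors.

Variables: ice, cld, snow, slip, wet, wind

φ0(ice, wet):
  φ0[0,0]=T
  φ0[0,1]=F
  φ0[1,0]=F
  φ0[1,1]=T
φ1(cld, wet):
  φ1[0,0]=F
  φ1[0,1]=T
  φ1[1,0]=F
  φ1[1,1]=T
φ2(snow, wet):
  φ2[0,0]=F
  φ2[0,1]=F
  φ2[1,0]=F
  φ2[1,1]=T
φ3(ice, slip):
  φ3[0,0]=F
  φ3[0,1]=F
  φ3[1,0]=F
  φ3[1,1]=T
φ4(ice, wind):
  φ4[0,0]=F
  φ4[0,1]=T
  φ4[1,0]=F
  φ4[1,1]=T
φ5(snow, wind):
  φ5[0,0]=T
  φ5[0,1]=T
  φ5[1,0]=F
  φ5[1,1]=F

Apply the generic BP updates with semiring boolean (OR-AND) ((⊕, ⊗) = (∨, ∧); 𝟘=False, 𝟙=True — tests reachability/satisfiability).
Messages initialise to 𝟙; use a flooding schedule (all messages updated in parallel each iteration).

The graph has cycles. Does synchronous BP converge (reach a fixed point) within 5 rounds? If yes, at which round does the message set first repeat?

NOT CONVERGED within 5 rounds

init: all messages = 𝟙 over 2 values
r1 m[φ0→ice] = [T, T]
r1 m[φ0→wet] = [T, T]
r1 m[φ1→cld] = [T, T]
r1 m[φ1→wet] = [F, T]
r1 m[φ2→snow] = [F, T]
r1 m[φ2→wet] = [F, T]
r1 m[φ3→ice] = [F, T]
r1 m[φ3→slip] = [F, T]
r1 m[φ4→ice] = [T, T]
r1 m[φ4→wind] = [F, T]
r1 m[φ5→snow] = [T, F]
r1 m[φ5→wind] = [T, T]
r1 m[ice→φ0] = [T, T]
r1 m[ice→φ3] = [T, T]
r1 m[ice→φ4] = [T, T]
r1 m[cld→φ1] = [T, T]
r1 m[snow→φ2] = [T, T]
r1 m[snow→φ5] = [T, T]
r1 m[slip→φ3] = [T, T]
r1 m[wet→φ0] = [T, T]
r1 m[wet→φ1] = [T, T]
r1 m[wet→φ2] = [T, T]
r1 m[wind→φ4] = [T, T]
r1 m[wind→φ5] = [T, T]
r2 m[φ0→ice] = [T, T]
r2 m[φ0→wet] = [T, T]
r2 m[φ1→cld] = [T, T]
r2 m[φ1→wet] = [F, T]
r2 m[φ2→snow] = [F, T]
r2 m[φ2→wet] = [F, T]
r2 m[φ3→ice] = [F, T]
r2 m[φ3→slip] = [F, T]
r2 m[φ4→ice] = [T, T]
r2 m[φ4→wind] = [F, T]
r2 m[φ5→snow] = [T, F]
r2 m[φ5→wind] = [T, T]
r2 m[ice→φ0] = [F, T]
r2 m[ice→φ3] = [T, T]
r2 m[ice→φ4] = [F, T]
r2 m[cld→φ1] = [T, T]
r2 m[snow→φ2] = [T, F]
r2 m[snow→φ5] = [F, T]
r2 m[slip→φ3] = [T, T]
r2 m[wet→φ0] = [F, T]
r2 m[wet→φ1] = [F, T]
r2 m[wet→φ2] = [F, T]
r2 m[wind→φ4] = [T, T]
r2 m[wind→φ5] = [F, T]
r3 m[φ0→ice] = [F, T]
r3 m[φ0→wet] = [F, T]
r3 m[φ1→cld] = [T, T]
r3 m[φ1→wet] = [F, T]
r3 m[φ2→snow] = [F, T]
r3 m[φ2→wet] = [F, F]
r3 m[φ3→ice] = [F, T]
r3 m[φ3→slip] = [F, T]
r3 m[φ4→ice] = [T, T]
r3 m[φ4→wind] = [F, T]
r3 m[φ5→snow] = [T, F]
r3 m[φ5→wind] = [F, F]
r3 m[ice→φ0] = [F, T]
r3 m[ice→φ3] = [T, T]
r3 m[ice→φ4] = [F, T]
r3 m[cld→φ1] = [T, T]
r3 m[snow→φ2] = [T, F]
r3 m[snow→φ5] = [F, T]
r3 m[slip→φ3] = [T, T]
r3 m[wet→φ0] = [F, T]
r3 m[wet→φ1] = [F, T]
r3 m[wet→φ2] = [F, T]
r3 m[wind→φ4] = [T, T]
r3 m[wind→φ5] = [F, T]
r4 m[φ0→ice] = [F, T]
r4 m[φ0→wet] = [F, T]
r4 m[φ1→cld] = [T, T]
r4 m[φ1→wet] = [F, T]
r4 m[φ2→snow] = [F, T]
r4 m[φ2→wet] = [F, F]
r4 m[φ3→ice] = [F, T]
r4 m[φ3→slip] = [F, T]
r4 m[φ4→ice] = [T, T]
r4 m[φ4→wind] = [F, T]
r4 m[φ5→snow] = [T, F]
r4 m[φ5→wind] = [F, F]
r4 m[ice→φ0] = [F, T]
r4 m[ice→φ3] = [F, T]
r4 m[ice→φ4] = [F, T]
r4 m[cld→φ1] = [T, T]
r4 m[snow→φ2] = [T, F]
r4 m[snow→φ5] = [F, T]
r4 m[slip→φ3] = [T, T]
r4 m[wet→φ0] = [F, F]
r4 m[wet→φ1] = [F, F]
r4 m[wet→φ2] = [F, T]
r4 m[wind→φ4] = [F, F]
r4 m[wind→φ5] = [F, T]
r5 m[φ0→ice] = [F, F]
r5 m[φ0→wet] = [F, T]
r5 m[φ1→cld] = [F, F]
r5 m[φ1→wet] = [F, T]
r5 m[φ2→snow] = [F, T]
r5 m[φ2→wet] = [F, F]
r5 m[φ3→ice] = [F, T]
r5 m[φ3→slip] = [F, T]
r5 m[φ4→ice] = [F, F]
r5 m[φ4→wind] = [F, T]
r5 m[φ5→snow] = [T, F]
r5 m[φ5→wind] = [F, F]
r5 m[ice→φ0] = [F, T]
r5 m[ice→φ3] = [F, T]
r5 m[ice→φ4] = [F, T]
r5 m[cld→φ1] = [T, T]
r5 m[snow→φ2] = [T, F]
r5 m[snow→φ5] = [F, T]
r5 m[slip→φ3] = [T, T]
r5 m[wet→φ0] = [F, F]
r5 m[wet→φ1] = [F, F]
r5 m[wet→φ2] = [F, T]
r5 m[wind→φ4] = [F, F]
r5 m[wind→φ5] = [F, T]
no fixed point within 5 rounds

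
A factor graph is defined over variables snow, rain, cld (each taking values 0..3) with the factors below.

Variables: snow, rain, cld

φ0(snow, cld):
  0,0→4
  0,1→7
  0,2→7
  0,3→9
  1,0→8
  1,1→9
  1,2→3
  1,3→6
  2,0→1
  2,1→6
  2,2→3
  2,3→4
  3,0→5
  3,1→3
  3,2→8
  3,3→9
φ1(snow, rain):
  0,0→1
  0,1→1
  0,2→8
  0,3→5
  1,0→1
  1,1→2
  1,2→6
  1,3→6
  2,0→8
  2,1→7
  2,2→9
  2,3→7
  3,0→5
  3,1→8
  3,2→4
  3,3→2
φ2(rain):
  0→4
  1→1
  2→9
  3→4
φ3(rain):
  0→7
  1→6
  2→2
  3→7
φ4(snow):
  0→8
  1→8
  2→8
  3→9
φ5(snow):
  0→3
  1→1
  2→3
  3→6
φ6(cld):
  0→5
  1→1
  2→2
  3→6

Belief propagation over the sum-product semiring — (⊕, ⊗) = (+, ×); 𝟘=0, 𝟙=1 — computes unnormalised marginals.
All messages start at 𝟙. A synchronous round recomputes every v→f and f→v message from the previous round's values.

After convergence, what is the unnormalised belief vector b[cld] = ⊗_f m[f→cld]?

init: all messages = 𝟙 over 4 values
r1 m[φ0→snow] = [27, 26, 14, 25]
r1 m[φ0→cld] = [18, 25, 21, 28]
r1 m[φ1→snow] = [15, 15, 31, 19]
r1 m[φ1→rain] = [15, 18, 27, 20]
r1 m[φ2→rain] = [4, 1, 9, 4]
r1 m[φ3→rain] = [7, 6, 2, 7]
r1 m[φ4→snow] = [8, 8, 8, 9]
r1 m[φ5→snow] = [3, 1, 3, 6]
r1 m[φ6→cld] = [5, 1, 2, 6]
r1 m[snow→φ0] = [1, 1, 1, 1]
r1 m[snow→φ1] = [1, 1, 1, 1]
r1 m[snow→φ4] = [1, 1, 1, 1]
r1 m[snow→φ5] = [1, 1, 1, 1]
r1 m[rain→φ1] = [1, 1, 1, 1]
r1 m[rain→φ2] = [1, 1, 1, 1]
r1 m[rain→φ3] = [1, 1, 1, 1]
r1 m[cld→φ0] = [1, 1, 1, 1]
r1 m[cld→φ6] = [1, 1, 1, 1]
r2 m[φ0→snow] = [27, 26, 14, 25]
r2 m[φ0→cld] = [18, 25, 21, 28]
r2 m[φ1→snow] = [15, 15, 31, 19]
r2 m[φ1→rain] = [15, 18, 27, 20]
r2 m[φ2→rain] = [4, 1, 9, 4]
r2 m[φ3→rain] = [7, 6, 2, 7]
r2 m[φ4→snow] = [8, 8, 8, 9]
r2 m[φ5→snow] = [3, 1, 3, 6]
r2 m[φ6→cld] = [5, 1, 2, 6]
r2 m[snow→φ0] = [360, 120, 744, 1026]
r2 m[snow→φ1] = [648, 208, 336, 1350]
r2 m[snow→φ4] = [1215, 390, 1302, 2850]
r2 m[snow→φ5] = [3240, 3120, 3472, 4275]
r2 m[rain→φ1] = [28, 6, 18, 28]
r2 m[rain→φ2] = [105, 108, 54, 140]
r2 m[rain→φ3] = [60, 18, 243, 80]
r2 m[cld→φ0] = [5, 1, 2, 6]
r2 m[cld→φ6] = [18, 25, 21, 28]
r3 m[φ0→snow] = [95, 91, 41, 98]
r3 m[φ0→cld] = [8274, 11142, 13320, 16170]
r3 m[φ1→snow] = [318, 316, 624, 316]
r3 m[φ1→rain] = [10294, 14216, 14856, 9540]
r3 m[φ2→rain] = [4, 1, 9, 4]
r3 m[φ3→rain] = [7, 6, 2, 7]
r3 m[φ4→snow] = [8, 8, 8, 9]
r3 m[φ5→snow] = [3, 1, 3, 6]
r3 m[φ6→cld] = [5, 1, 2, 6]
r3 m[snow→φ0] = [360, 120, 744, 1026]
r3 m[snow→φ1] = [648, 208, 336, 1350]
r3 m[snow→φ4] = [1215, 390, 1302, 2850]
r3 m[snow→φ5] = [3240, 3120, 3472, 4275]
r3 m[rain→φ1] = [28, 6, 18, 28]
r3 m[rain→φ2] = [105, 108, 54, 140]
r3 m[rain→φ3] = [60, 18, 243, 80]
r3 m[cld→φ0] = [5, 1, 2, 6]
r3 m[cld→φ6] = [18, 25, 21, 28]
r4 m[φ0→snow] = [95, 91, 41, 98]
r4 m[φ0→cld] = [8274, 11142, 13320, 16170]
r4 m[φ1→snow] = [318, 316, 624, 316]
r4 m[φ1→rain] = [10294, 14216, 14856, 9540]
r4 m[φ2→rain] = [4, 1, 9, 4]
r4 m[φ3→rain] = [7, 6, 2, 7]
r4 m[φ4→snow] = [8, 8, 8, 9]
r4 m[φ5→snow] = [3, 1, 3, 6]
r4 m[φ6→cld] = [5, 1, 2, 6]
r4 m[snow→φ0] = [7632, 2528, 14976, 17064]
r4 m[snow→φ1] = [2280, 728, 984, 5292]
r4 m[snow→φ4] = [90630, 28756, 76752, 185808]
r4 m[snow→φ5] = [241680, 230048, 204672, 278712]
r4 m[rain→φ1] = [28, 6, 18, 28]
r4 m[rain→φ2] = [72058, 85296, 29712, 66780]
r4 m[rain→φ3] = [41176, 14216, 133704, 38160]
r4 m[cld→φ0] = [5, 1, 2, 6]
r4 m[cld→φ6] = [8274, 11142, 13320, 16170]
r5 m[φ0→snow] = [95, 91, 41, 98]
r5 m[φ0→cld] = [151048, 217224, 242448, 297336]
r5 m[φ1→snow] = [318, 316, 624, 316]
r5 m[φ1→rain] = [37340, 52960, 52632, 33240]
r5 m[φ2→rain] = [4, 1, 9, 4]
r5 m[φ3→rain] = [7, 6, 2, 7]
r5 m[φ4→snow] = [8, 8, 8, 9]
r5 m[φ5→snow] = [3, 1, 3, 6]
r5 m[φ6→cld] = [5, 1, 2, 6]
r5 m[snow→φ0] = [7632, 2528, 14976, 17064]
r5 m[snow→φ1] = [2280, 728, 984, 5292]
r5 m[snow→φ4] = [90630, 28756, 76752, 185808]
r5 m[snow→φ5] = [241680, 230048, 204672, 278712]
r5 m[rain→φ1] = [28, 6, 18, 28]
r5 m[rain→φ2] = [72058, 85296, 29712, 66780]
r5 m[rain→φ3] = [41176, 14216, 133704, 38160]
r5 m[cld→φ0] = [5, 1, 2, 6]
r5 m[cld→φ6] = [8274, 11142, 13320, 16170]
r6 m[φ0→snow] = [95, 91, 41, 98]
r6 m[φ0→cld] = [151048, 217224, 242448, 297336]
r6 m[φ1→snow] = [318, 316, 624, 316]
r6 m[φ1→rain] = [37340, 52960, 52632, 33240]
r6 m[φ2→rain] = [4, 1, 9, 4]
r6 m[φ3→rain] = [7, 6, 2, 7]
r6 m[φ4→snow] = [8, 8, 8, 9]
r6 m[φ5→snow] = [3, 1, 3, 6]
r6 m[φ6→cld] = [5, 1, 2, 6]
r6 m[snow→φ0] = [7632, 2528, 14976, 17064]
r6 m[snow→φ1] = [2280, 728, 984, 5292]
r6 m[snow→φ4] = [90630, 28756, 76752, 185808]
r6 m[snow→φ5] = [241680, 230048, 204672, 278712]
r6 m[rain→φ1] = [28, 6, 18, 28]
r6 m[rain→φ2] = [261380, 317760, 105264, 232680]
r6 m[rain→φ3] = [149360, 52960, 473688, 132960]
r6 m[cld→φ0] = [5, 1, 2, 6]
r6 m[cld→φ6] = [151048, 217224, 242448, 297336]
r7 m[φ0→snow] = [95, 91, 41, 98]
r7 m[φ0→cld] = [151048, 217224, 242448, 297336]
r7 m[φ1→snow] = [318, 316, 624, 316]
r7 m[φ1→rain] = [37340, 52960, 52632, 33240]
r7 m[φ2→rain] = [4, 1, 9, 4]
r7 m[φ3→rain] = [7, 6, 2, 7]
r7 m[φ4→snow] = [8, 8, 8, 9]
r7 m[φ5→snow] = [3, 1, 3, 6]
r7 m[φ6→cld] = [5, 1, 2, 6]
r7 m[snow→φ0] = [7632, 2528, 14976, 17064]
r7 m[snow→φ1] = [2280, 728, 984, 5292]
r7 m[snow→φ4] = [90630, 28756, 76752, 185808]
r7 m[snow→φ5] = [241680, 230048, 204672, 278712]
r7 m[rain→φ1] = [28, 6, 18, 28]
r7 m[rain→φ2] = [261380, 317760, 105264, 232680]
r7 m[rain→φ3] = [149360, 52960, 473688, 132960]
r7 m[cld→φ0] = [5, 1, 2, 6]
r7 m[cld→φ6] = [151048, 217224, 242448, 297336]
fixed point reached at round 7
b[cld] = ⊗ incoming = [755240, 217224, 484896, 1784016]

b[cld] = [755240, 217224, 484896, 1784016]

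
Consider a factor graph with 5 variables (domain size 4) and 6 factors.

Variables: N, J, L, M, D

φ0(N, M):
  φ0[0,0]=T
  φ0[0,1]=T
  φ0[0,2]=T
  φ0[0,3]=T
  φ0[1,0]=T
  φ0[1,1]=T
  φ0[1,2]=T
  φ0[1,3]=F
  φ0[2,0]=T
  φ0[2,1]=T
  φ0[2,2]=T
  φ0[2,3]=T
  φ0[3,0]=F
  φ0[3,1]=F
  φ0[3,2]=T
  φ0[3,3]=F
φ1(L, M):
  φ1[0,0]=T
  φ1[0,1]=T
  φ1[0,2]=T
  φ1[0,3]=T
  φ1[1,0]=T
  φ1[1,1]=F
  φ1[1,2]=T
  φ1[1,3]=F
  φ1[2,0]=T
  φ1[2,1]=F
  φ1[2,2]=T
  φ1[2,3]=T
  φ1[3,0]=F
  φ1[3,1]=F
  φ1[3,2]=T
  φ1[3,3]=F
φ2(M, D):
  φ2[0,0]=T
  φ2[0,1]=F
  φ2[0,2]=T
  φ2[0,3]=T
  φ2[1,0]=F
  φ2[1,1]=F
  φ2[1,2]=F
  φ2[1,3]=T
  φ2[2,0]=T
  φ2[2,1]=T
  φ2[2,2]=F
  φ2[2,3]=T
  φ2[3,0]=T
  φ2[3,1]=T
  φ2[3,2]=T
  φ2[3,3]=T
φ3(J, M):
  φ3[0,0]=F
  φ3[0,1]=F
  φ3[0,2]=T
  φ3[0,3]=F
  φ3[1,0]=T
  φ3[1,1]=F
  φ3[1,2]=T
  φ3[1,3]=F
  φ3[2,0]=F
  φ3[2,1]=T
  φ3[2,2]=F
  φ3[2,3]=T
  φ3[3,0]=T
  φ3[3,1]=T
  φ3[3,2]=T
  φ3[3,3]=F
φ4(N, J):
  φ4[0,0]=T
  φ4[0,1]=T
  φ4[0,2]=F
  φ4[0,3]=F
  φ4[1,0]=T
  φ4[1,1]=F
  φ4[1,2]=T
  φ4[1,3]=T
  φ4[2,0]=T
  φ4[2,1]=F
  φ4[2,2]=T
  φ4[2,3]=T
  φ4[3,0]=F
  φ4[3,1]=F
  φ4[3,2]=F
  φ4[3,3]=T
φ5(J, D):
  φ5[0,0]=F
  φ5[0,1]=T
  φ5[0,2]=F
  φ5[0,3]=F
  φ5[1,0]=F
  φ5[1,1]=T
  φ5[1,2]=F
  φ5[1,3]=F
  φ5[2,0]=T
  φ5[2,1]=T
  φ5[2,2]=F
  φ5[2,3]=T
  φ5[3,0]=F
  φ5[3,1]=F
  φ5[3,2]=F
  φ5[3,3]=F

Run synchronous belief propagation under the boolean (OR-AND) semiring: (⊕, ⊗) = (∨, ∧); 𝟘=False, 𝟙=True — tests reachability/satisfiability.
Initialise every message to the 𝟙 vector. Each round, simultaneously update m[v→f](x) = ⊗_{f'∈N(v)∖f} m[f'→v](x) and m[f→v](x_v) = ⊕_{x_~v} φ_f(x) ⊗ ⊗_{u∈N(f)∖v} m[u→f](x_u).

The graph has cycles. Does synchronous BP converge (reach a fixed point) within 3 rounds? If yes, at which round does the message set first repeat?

NOT CONVERGED within 3 rounds

init: all messages = 𝟙 over 4 values
r1 m[φ0→N] = [T, T, T, T]
r1 m[φ0→M] = [T, T, T, T]
r1 m[φ1→L] = [T, T, T, T]
r1 m[φ1→M] = [T, T, T, T]
r1 m[φ2→M] = [T, T, T, T]
r1 m[φ2→D] = [T, T, T, T]
r1 m[φ3→J] = [T, T, T, T]
r1 m[φ3→M] = [T, T, T, T]
r1 m[φ4→N] = [T, T, T, T]
r1 m[φ4→J] = [T, T, T, T]
r1 m[φ5→J] = [T, T, T, F]
r1 m[φ5→D] = [T, T, F, T]
r1 m[N→φ0] = [T, T, T, T]
r1 m[N→φ4] = [T, T, T, T]
r1 m[J→φ3] = [T, T, T, T]
r1 m[J→φ4] = [T, T, T, T]
r1 m[J→φ5] = [T, T, T, T]
r1 m[L→φ1] = [T, T, T, T]
r1 m[M→φ0] = [T, T, T, T]
r1 m[M→φ1] = [T, T, T, T]
r1 m[M→φ2] = [T, T, T, T]
r1 m[M→φ3] = [T, T, T, T]
r1 m[D→φ2] = [T, T, T, T]
r1 m[D→φ5] = [T, T, T, T]
r2 m[φ0→N] = [T, T, T, T]
r2 m[φ0→M] = [T, T, T, T]
r2 m[φ1→L] = [T, T, T, T]
r2 m[φ1→M] = [T, T, T, T]
r2 m[φ2→M] = [T, T, T, T]
r2 m[φ2→D] = [T, T, T, T]
r2 m[φ3→J] = [T, T, T, T]
r2 m[φ3→M] = [T, T, T, T]
r2 m[φ4→N] = [T, T, T, T]
r2 m[φ4→J] = [T, T, T, T]
r2 m[φ5→J] = [T, T, T, F]
r2 m[φ5→D] = [T, T, F, T]
r2 m[N→φ0] = [T, T, T, T]
r2 m[N→φ4] = [T, T, T, T]
r2 m[J→φ3] = [T, T, T, F]
r2 m[J→φ4] = [T, T, T, F]
r2 m[J→φ5] = [T, T, T, T]
r2 m[L→φ1] = [T, T, T, T]
r2 m[M→φ0] = [T, T, T, T]
r2 m[M→φ1] = [T, T, T, T]
r2 m[M→φ2] = [T, T, T, T]
r2 m[M→φ3] = [T, T, T, T]
r2 m[D→φ2] = [T, T, F, T]
r2 m[D→φ5] = [T, T, T, T]
r3 m[φ0→N] = [T, T, T, T]
r3 m[φ0→M] = [T, T, T, T]
r3 m[φ1→L] = [T, T, T, T]
r3 m[φ1→M] = [T, T, T, T]
r3 m[φ2→M] = [T, T, T, T]
r3 m[φ2→D] = [T, T, T, T]
r3 m[φ3→J] = [T, T, T, T]
r3 m[φ3→M] = [T, T, T, T]
r3 m[φ4→N] = [T, T, T, F]
r3 m[φ4→J] = [T, T, T, T]
r3 m[φ5→J] = [T, T, T, F]
r3 m[φ5→D] = [T, T, F, T]
r3 m[N→φ0] = [T, T, T, T]
r3 m[N→φ4] = [T, T, T, T]
r3 m[J→φ3] = [T, T, T, F]
r3 m[J→φ4] = [T, T, T, F]
r3 m[J→φ5] = [T, T, T, T]
r3 m[L→φ1] = [T, T, T, T]
r3 m[M→φ0] = [T, T, T, T]
r3 m[M→φ1] = [T, T, T, T]
r3 m[M→φ2] = [T, T, T, T]
r3 m[M→φ3] = [T, T, T, T]
r3 m[D→φ2] = [T, T, F, T]
r3 m[D→φ5] = [T, T, T, T]
no fixed point within 3 rounds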